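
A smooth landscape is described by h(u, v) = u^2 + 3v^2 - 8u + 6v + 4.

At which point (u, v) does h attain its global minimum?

(4, -1)

h(u,v) separates as P(u) + Q(v) + 4, so its minimum is min P + min Q + 4.
P'(u) = 2u - 8 vanishes at u ∈ {4}; Q'(v) = 6v + 6 vanishes at v ∈ {-1}.
Local minima of P (where P''>0): P(4)=-16. Local minima of Q: Q(-1)=-3.
So the global minimum of h is P(4) + Q(-1) + 4 = -16 − 3 + 4 = -15, attained at (4, -1).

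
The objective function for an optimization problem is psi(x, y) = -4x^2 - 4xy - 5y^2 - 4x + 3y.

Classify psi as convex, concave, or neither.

concave

psi is quadratic, so its Hessian is the constant matrix H = [[-8, -4], [-4, -10]].
det(H) = 64, tr(H) = -18.
det(H) > 0 and tr(H) < 0, so H is negative definite everywhere: concave.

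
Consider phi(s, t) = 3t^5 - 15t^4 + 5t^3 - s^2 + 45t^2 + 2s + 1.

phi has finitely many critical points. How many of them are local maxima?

2

phi separates as a function of s plus a function of t, so ∇phi=0 decouples.
∂phi/∂s = -2(s - 1) = 0 at s ∈ {1}; ∂phi/∂t = 15t(t - 3)(t - 2)(t + 1) = 0 at t ∈ {-1, 0, 2, 3}.
The Hessian is diagonal: diag(phi_ss, phi_tt). Second derivatives: phi_ss(1)=-2; phi_tt(-1)=-180, phi_tt(0)=90, phi_tt(2)=-90, phi_tt(3)=180.
Local maxima occur where both diagonal entries negative: (1, -1), (1, 2). Count: 2.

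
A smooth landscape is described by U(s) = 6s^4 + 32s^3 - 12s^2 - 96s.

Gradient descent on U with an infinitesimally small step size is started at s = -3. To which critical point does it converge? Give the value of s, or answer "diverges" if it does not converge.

-4

U'(s) = 24(s - 1)(s + 1)(s + 4), so U'(-3) = 192.
Gradient descent moves in the -U' direction, i.e. s is decreasing.
The nearest critical point in that direction is s = -4, where U'' = 360 > 0 (a local minimum). The iterate converges there.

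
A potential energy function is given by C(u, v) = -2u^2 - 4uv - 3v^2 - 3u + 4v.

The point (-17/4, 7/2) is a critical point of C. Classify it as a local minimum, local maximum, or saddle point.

local maximum

The Hessian of C is constant: H = [[-4, -4], [-4, -6]].
det(H) = (-4)·(-6) − (-4)² = 8.
det(H) > 0 and tr(H) = -10 < 0, so H is negative definite and the point is a local maximum.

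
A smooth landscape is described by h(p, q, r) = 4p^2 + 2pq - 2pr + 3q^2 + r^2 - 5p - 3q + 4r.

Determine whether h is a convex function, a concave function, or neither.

h is quadratic, so its Hessian is the constant matrix H = [[8, 2, -2], [2, 6, 0], [-2, 0, 2]].
Leading principal minors: 8, 44, 64.
All positive ⇒ H ≻ 0 ⇒ convex.

convex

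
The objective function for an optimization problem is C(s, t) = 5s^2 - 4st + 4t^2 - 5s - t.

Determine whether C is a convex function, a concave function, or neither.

convex

C is quadratic, so its Hessian is the constant matrix H = [[10, -4], [-4, 8]].
det(H) = 64, tr(H) = 18.
det(H) > 0 and tr(H) > 0, so H is positive definite everywhere: convex.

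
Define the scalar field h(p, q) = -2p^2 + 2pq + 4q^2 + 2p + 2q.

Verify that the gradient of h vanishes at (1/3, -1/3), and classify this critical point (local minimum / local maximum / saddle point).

saddle point

∇h = (-4p + 2q + 2, 2p + 8q + 2); substituting (1/3, -1/3) gives ∇h = (0, 0), so (1/3, -1/3) is indeed a critical point.
The Hessian of h is constant: H = [[-4, 2], [2, 8]].
det(H) = (-4)·8 − 2² = -36.
Since det(H) < 0, H is indefinite and the critical point is a saddle point.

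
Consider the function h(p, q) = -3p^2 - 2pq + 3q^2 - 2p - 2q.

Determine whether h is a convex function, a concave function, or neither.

h is quadratic, so its Hessian is the constant matrix H = [[-6, -2], [-2, 6]].
det(H) = -40, tr(H) = 0.
det(H) < 0, so H is indefinite: neither convex nor concave.

neither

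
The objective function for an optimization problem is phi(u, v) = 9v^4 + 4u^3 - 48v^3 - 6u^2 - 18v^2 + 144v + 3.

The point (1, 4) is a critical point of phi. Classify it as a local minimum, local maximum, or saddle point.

local minimum

The mixed partial ∂²phi/∂u∂v is 0, so the Hessian at any point is diag(phi_uu, phi_vv) = diag(12(2u - 1), 36(3v^2 - 8v - 1)).
At (1, 4): H = diag(12, 540).
Both eigenvalues are positive, so H is positive definite: a local minimum.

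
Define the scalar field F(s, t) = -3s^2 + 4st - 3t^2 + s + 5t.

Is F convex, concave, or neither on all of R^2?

F is quadratic, so its Hessian is the constant matrix H = [[-6, 4], [4, -6]].
det(H) = 20, tr(H) = -12.
det(H) > 0 and tr(H) < 0, so H is negative definite everywhere: concave.

concave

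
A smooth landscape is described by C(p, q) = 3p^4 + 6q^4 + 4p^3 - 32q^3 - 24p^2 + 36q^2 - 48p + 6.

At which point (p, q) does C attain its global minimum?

C(p,q) separates as A(p) + B(q) + 6, so its minimum is min A + min B + 6.
A'(p) = 12(p - 2)(p + 1)(p + 2) vanishes at p ∈ {-2, -1, 2}; B'(q) = 24q(q - 3)(q - 1) vanishes at q ∈ {0, 1, 3}.
Local minima of A (where A''>0): A(-2)=16, A(2)=-112. Local minima of B: B(0)=0, B(3)=-54.
So the global minimum of C is A(2) + B(3) + 6 = -112 − 54 + 6 = -160, attained at (2, 3).

(2, 3)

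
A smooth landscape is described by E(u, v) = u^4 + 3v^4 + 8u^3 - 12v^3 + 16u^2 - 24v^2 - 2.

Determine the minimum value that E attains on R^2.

E(u,v) separates as P(u) + Q(v) − 2, so its minimum is min P + min Q − 2.
P'(u) = 4u(u + 2)(u + 4) vanishes at u ∈ {-4, -2, 0}; Q'(v) = 12v(v - 4)(v + 1) vanishes at v ∈ {-1, 0, 4}.
Local minima of P (where P''>0): P(-4)=0, P(0)=0. Local minima of Q: Q(-1)=-9, Q(4)=-384.
So the global minimum of E is P(-4) + Q(4) − 2 = 0 − 384 − 2 = -386, attained at (-4, 4).

-386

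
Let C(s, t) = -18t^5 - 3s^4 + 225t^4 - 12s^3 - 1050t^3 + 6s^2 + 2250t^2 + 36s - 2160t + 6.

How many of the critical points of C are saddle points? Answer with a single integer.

6

C separates as a function of s plus a function of t, so ∇C=0 decouples.
∂C/∂s = -12(s - 1)(s + 1)(s + 3) = 0 at s ∈ {-3, -1, 1}; ∂C/∂t = -90(t - 4)(t - 3)(t - 2)(t - 1) = 0 at t ∈ {1, 2, 3, 4}.
The Hessian is diagonal: diag(C_ss, C_tt). Second derivatives: C_ss(-3)=-96, C_ss(-1)=48, C_ss(1)=-96; C_tt(1)=540, C_tt(2)=-180, C_tt(3)=180, C_tt(4)=-540.
Saddle points occur where the two diagonal entries have opposite signs: (-3, 1), (-3, 3), (-1, 2), (-1, 4), (1, 1), (1, 3). Count: 6.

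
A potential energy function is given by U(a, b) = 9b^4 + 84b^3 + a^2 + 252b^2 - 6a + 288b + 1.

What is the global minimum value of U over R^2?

U(a,b) separates as P(a) + Q(b) + 1, so its minimum is min P + min Q + 1.
P'(a) = 2a - 6 vanishes at a ∈ {3}; Q'(b) = 36(b + 1)(b + 2)(b + 4) vanishes at b ∈ {-4, -2, -1}.
Local minima of P (where P''>0): P(3)=-9. Local minima of Q: Q(-4)=-192, Q(-1)=-111.
So the global minimum of U is P(3) + Q(-4) + 1 = -9 − 192 + 1 = -200, attained at (3, -4).

-200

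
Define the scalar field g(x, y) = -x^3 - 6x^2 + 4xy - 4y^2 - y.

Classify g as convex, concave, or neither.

The term -x^3 is cubic, so the Hessian is not constant.
∂²g/∂x² = -6x - 12, which takes both signs as x varies (negative for sufficiently large x). A diagonal entry of the Hessian changing sign means the Hessian is neither positive- nor negative-semidefinite on all of R^2.

neither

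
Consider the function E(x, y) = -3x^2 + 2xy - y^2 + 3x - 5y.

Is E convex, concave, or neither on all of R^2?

concave

E is quadratic, so its Hessian is the constant matrix H = [[-6, 2], [2, -2]].
det(H) = 8, tr(H) = -8.
det(H) > 0 and tr(H) < 0, so H is negative definite everywhere: concave.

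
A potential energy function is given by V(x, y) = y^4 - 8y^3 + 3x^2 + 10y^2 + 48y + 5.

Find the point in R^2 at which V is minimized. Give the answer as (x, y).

(0, -1)

V(x,y) separates as P(x) + Q(y) + 5, so its minimum is min P + min Q + 5.
P'(x) = 6x vanishes at x ∈ {0}; Q'(y) = 4(y - 4)(y - 3)(y + 1) vanishes at y ∈ {-1, 3, 4}.
Local minima of P (where P''>0): P(0)=0. Local minima of Q: Q(-1)=-29, Q(4)=96.
So the global minimum of V is P(0) + Q(-1) + 5 = 0 − 29 + 5 = -24, attained at (0, -1).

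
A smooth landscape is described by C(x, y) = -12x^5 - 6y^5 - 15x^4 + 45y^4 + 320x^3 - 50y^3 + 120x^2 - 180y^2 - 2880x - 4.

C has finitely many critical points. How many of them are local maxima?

C separates as a function of x plus a function of y, so ∇C=0 decouples.
∂C/∂x = -60(x - 3)(x - 2)(x + 2)(x + 4) = 0 at x ∈ {-4, -2, 2, 3}; ∂C/∂y = -30y(y - 4)(y - 3)(y + 1) = 0 at y ∈ {-1, 0, 3, 4}.
The Hessian is diagonal: diag(C_xx, C_yy). Second derivatives: C_xx(-4)=5040, C_xx(-2)=-2400, C_xx(2)=1440, C_xx(3)=-2100; C_yy(-1)=600, C_yy(0)=-360, C_yy(3)=360, C_yy(4)=-600.
Local maxima occur where both diagonal entries negative: (-2, 0), (-2, 4), (3, 0), (3, 4). Count: 4.

4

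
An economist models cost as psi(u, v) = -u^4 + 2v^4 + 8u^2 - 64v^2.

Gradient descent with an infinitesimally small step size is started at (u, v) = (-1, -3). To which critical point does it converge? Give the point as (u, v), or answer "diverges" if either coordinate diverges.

psi is separable, so gradient descent decouples: u follows -∂psi/∂u, v follows -∂psi/∂v.
∂psi/∂u = -4u(u - 2)(u + 2); at u=-1 this is -12, so u increases.
∂psi/∂v = 8v(v - 4)(v + 4); at v=-3 this is 168, so v decreases.
u converges to its nearest critical value 0 (a local min of the u-part); v converges to -4. The iterate converges to (0, -4).

(0, -4)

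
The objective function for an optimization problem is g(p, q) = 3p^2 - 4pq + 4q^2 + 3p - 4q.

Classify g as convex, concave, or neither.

convex

g is quadratic, so its Hessian is the constant matrix H = [[6, -4], [-4, 8]].
det(H) = 32, tr(H) = 14.
det(H) > 0 and tr(H) > 0, so H is positive definite everywhere: convex.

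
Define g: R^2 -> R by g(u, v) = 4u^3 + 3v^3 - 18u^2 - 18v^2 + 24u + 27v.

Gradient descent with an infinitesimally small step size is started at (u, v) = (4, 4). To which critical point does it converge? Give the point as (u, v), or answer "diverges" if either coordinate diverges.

g is separable, so gradient descent decouples: u follows -∂g/∂u, v follows -∂g/∂v.
∂g/∂u = 12(u - 2)(u - 1); at u=4 this is 72, so u decreases.
∂g/∂v = 9(v - 3)(v - 1); at v=4 this is 27, so v decreases.
u converges to its nearest critical value 2 (a local min of the u-part); v converges to 3. The iterate converges to (2, 3).

(2, 3)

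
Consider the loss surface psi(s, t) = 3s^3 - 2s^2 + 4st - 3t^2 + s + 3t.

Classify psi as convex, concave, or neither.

The term 3s^3 is cubic, so the Hessian is not constant.
∂²psi/∂s² = 18s - 4, which takes both signs as s varies (negative for sufficiently negative s). A diagonal entry of the Hessian changing sign means the Hessian is neither positive- nor negative-semidefinite on all of R^2.

neither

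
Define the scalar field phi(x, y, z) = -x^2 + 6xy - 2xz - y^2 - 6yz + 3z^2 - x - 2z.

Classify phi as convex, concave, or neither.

phi is quadratic, so its Hessian is the constant matrix H = [[-2, 6, -2], [6, -2, -6], [-2, -6, 6]].
Leading principal minors: -2, -32, 32.
Neither pattern holds ⇒ H is indefinite ⇒ neither convex nor concave.

neither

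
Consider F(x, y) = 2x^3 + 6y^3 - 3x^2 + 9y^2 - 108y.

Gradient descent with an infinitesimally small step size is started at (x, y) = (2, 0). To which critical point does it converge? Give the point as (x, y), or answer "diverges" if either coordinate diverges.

(1, 2)

F is separable, so gradient descent decouples: x follows -∂F/∂x, y follows -∂F/∂y.
∂F/∂x = 6x(x - 1); at x=2 this is 12, so x decreases.
∂F/∂y = 18(y - 2)(y + 3); at y=0 this is -108, so y increases.
x converges to its nearest critical value 1 (a local min of the x-part); y converges to 2. The iterate converges to (1, 2).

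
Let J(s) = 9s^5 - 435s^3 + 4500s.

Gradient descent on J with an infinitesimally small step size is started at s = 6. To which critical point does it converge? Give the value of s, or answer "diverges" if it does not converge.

5

J'(s) = 45(s - 5)(s - 2)(s + 2)(s + 5), so J'(6) = 15840.
Gradient descent moves in the -J' direction, i.e. s is decreasing.
The nearest critical point in that direction is s = 5, where J'' = 9450 > 0 (a local minimum). The iterate converges there.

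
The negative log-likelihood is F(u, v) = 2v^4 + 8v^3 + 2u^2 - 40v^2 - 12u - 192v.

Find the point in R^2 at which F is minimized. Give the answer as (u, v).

(3, 3)

F(u,v) separates as P(u) + Q(v), so its minimum is min P + min Q.
P'(u) = 4u - 12 vanishes at u ∈ {3}; Q'(v) = 8(v - 3)(v + 2)(v + 4) vanishes at v ∈ {-4, -2, 3}.
Local minima of P (where P''>0): P(3)=-18. Local minima of Q: Q(-4)=128, Q(3)=-558.
So the global minimum of F is P(3) + Q(3) = -18 − 558 = -576, attained at (3, 3).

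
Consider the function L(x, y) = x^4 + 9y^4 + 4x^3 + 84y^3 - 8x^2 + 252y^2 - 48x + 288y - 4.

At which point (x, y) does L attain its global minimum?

L(x,y) separates as P(x) + Q(y) − 4, so its minimum is min P + min Q − 4.
P'(x) = 4(x - 2)(x + 2)(x + 3) vanishes at x ∈ {-3, -2, 2}; Q'(y) = 36(y + 1)(y + 2)(y + 4) vanishes at y ∈ {-4, -2, -1}.
Local minima of P (where P''>0): P(-3)=45, P(2)=-80. Local minima of Q: Q(-4)=-192, Q(-1)=-111.
So the global minimum of L is P(2) + Q(-4) − 4 = -80 − 192 − 4 = -276, attained at (2, -4).

(2, -4)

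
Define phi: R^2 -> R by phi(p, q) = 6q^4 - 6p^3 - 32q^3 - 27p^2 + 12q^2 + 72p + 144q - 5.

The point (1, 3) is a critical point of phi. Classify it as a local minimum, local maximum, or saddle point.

saddle point

The mixed partial ∂²phi/∂p∂q is 0, so the Hessian at any point is diag(phi_pp, phi_qq) = diag(-18(2p + 3), 24(3q^2 - 8q + 1)).
At (1, 3): H = diag(-90, 96).
The eigenvalues have opposite signs, so H is indefinite: a saddle point.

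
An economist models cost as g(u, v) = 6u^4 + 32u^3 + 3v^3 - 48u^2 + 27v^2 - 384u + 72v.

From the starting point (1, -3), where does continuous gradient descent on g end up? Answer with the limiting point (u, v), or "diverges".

g is separable, so gradient descent decouples: u follows -∂g/∂u, v follows -∂g/∂v.
∂g/∂u = 24(u - 2)(u + 2)(u + 4); at u=1 this is -360, so u increases.
∂g/∂v = 9(v + 2)(v + 4); at v=-3 this is -9, so v increases.
u converges to its nearest critical value 2 (a local min of the u-part); v converges to -2. The iterate converges to (2, -2).

(2, -2)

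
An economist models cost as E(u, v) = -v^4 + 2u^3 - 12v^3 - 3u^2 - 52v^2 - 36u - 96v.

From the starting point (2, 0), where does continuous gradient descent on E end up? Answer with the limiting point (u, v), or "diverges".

diverges

E is separable, so gradient descent decouples: u follows -∂E/∂u, v follows -∂E/∂v.
∂E/∂u = 6(u - 3)(u + 2); at u=2 this is -24, so u increases.
∂E/∂v = -4(v + 2)(v + 3)(v + 4); at v=0 this is -96, so v increases.
The v-coordinate has no critical point in that direction and runs off to infinity.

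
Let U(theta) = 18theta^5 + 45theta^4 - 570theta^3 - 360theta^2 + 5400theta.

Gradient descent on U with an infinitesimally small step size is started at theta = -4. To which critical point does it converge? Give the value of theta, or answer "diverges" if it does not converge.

U'(theta) = 90(theta - 3)(theta - 2)(theta + 2)(theta + 5), so U'(-4) = -7560.
Gradient descent moves in the -U' direction, i.e. theta is increasing.
The nearest critical point in that direction is theta = -2, where U'' = 5400 > 0 (a local minimum). The iterate converges there.

-2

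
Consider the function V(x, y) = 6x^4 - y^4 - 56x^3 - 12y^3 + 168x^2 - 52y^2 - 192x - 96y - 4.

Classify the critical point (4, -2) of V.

The mixed partial ∂²V/∂x∂y is 0, so the Hessian at any point is diag(V_xx, V_yy) = diag(24(3x^2 - 14x + 14), -4(3y^2 + 18y + 26)).
At (4, -2): H = diag(144, -8).
The eigenvalues have opposite signs, so H is indefinite: a saddle point.

saddle point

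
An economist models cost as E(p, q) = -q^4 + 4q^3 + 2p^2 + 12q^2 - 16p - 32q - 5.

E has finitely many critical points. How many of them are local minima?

E separates as a function of p plus a function of q, so ∇E=0 decouples.
∂E/∂p = 4(p - 4) = 0 at p ∈ {4}; ∂E/∂q = -4(q - 4)(q - 1)(q + 2) = 0 at q ∈ {-2, 1, 4}.
The Hessian is diagonal: diag(E_pp, E_qq). Second derivatives: E_pp(4)=4; E_qq(-2)=-72, E_qq(1)=36, E_qq(4)=-72.
Local minima occur where both diagonal entries positive: (4, 1). Count: 1.

1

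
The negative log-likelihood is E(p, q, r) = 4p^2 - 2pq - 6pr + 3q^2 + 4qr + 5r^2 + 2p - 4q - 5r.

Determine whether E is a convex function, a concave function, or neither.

E is quadratic, so its Hessian is the constant matrix H = [[8, -2, -6], [-2, 6, 4], [-6, 4, 10]].
Leading principal minors: 8, 44, 192.
All positive ⇒ H ≻ 0 ⇒ convex.

convex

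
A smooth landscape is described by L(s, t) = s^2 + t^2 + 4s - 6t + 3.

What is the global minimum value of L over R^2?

L(s,t) separates as P(s) + Q(t) + 3, so its minimum is min P + min Q + 3.
P'(s) = 2s + 4 vanishes at s ∈ {-2}; Q'(t) = 2(t - 3) vanishes at t ∈ {3}.
Local minima of P (where P''>0): P(-2)=-4. Local minima of Q: Q(3)=-9.
So the global minimum of L is P(-2) + Q(3) + 3 = -4 − 9 + 3 = -10, attained at (-2, 3).

-10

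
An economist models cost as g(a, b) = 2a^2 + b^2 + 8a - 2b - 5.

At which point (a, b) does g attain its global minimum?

(-2, 1)

g(a,b) separates as P(a) + Q(b) − 5, so its minimum is min P + min Q − 5.
P'(a) = 4a + 8 vanishes at a ∈ {-2}; Q'(b) = 2b - 2 vanishes at b ∈ {1}.
Local minima of P (where P''>0): P(-2)=-8. Local minima of Q: Q(1)=-1.
So the global minimum of g is P(-2) + Q(1) − 5 = -8 − 1 − 5 = -14, attained at (-2, 1).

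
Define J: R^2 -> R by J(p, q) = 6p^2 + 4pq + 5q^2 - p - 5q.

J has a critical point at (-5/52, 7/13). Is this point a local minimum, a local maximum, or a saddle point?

The Hessian of J is constant: H = [[12, 4], [4, 10]].
det(H) = 12·10 − 4² = 104.
det(H) > 0 and tr(H) = 22 > 0, so H is positive definite and the point is a local minimum.

local minimum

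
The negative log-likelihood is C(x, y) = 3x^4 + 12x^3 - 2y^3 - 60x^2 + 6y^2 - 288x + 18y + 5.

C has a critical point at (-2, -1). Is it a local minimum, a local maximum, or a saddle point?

saddle point

The mixed partial ∂²C/∂x∂y is 0, so the Hessian at any point is diag(C_xx, C_yy) = diag(12(3x^2 + 6x - 10), 12(-y + 1)).
At (-2, -1): H = diag(-120, 24).
The eigenvalues have opposite signs, so H is indefinite: a saddle point.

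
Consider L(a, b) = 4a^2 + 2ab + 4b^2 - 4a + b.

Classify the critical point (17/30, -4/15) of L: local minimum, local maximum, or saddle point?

The Hessian of L is constant: H = [[8, 2], [2, 8]].
det(H) = 8·8 − 2² = 60.
det(H) > 0 and tr(H) = 16 > 0, so H is positive definite and the point is a local minimum.

local minimum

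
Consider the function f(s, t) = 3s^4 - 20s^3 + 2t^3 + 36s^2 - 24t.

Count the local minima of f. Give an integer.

f separates as a function of s plus a function of t, so ∇f=0 decouples.
∂f/∂s = 12s(s - 3)(s - 2) = 0 at s ∈ {0, 2, 3}; ∂f/∂t = 6(t - 2)(t + 2) = 0 at t ∈ {-2, 2}.
The Hessian is diagonal: diag(f_ss, f_tt). Second derivatives: f_ss(0)=72, f_ss(2)=-24, f_ss(3)=36; f_tt(-2)=-24, f_tt(2)=24.
Local minima occur where both diagonal entries positive: (0, 2), (3, 2). Count: 2.

2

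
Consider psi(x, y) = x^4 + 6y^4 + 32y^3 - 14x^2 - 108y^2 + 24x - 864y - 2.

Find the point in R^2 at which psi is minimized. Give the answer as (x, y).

psi(x,y) separates as P(x) + Q(y) − 2, so its minimum is min P + min Q − 2.
P'(x) = 4(x - 2)(x - 1)(x + 3) vanishes at x ∈ {-3, 1, 2}; Q'(y) = 24(y - 3)(y + 3)(y + 4) vanishes at y ∈ {-4, -3, 3}.
Local minima of P (where P''>0): P(-3)=-117, P(2)=8. Local minima of Q: Q(-4)=1216, Q(3)=-2214.
So the global minimum of psi is P(-3) + Q(3) − 2 = -117 − 2214 − 2 = -2333, attained at (-3, 3).

(-3, 3)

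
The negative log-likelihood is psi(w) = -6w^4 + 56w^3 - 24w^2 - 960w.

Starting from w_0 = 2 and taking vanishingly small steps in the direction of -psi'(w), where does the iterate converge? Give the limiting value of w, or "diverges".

psi'(w) = -24(w - 5)(w - 4)(w + 2), so psi'(2) = -576.
Gradient descent moves in the -psi' direction, i.e. w is increasing.
The nearest critical point in that direction is w = 4, where psi'' = 144 > 0 (a local minimum). The iterate converges there.

4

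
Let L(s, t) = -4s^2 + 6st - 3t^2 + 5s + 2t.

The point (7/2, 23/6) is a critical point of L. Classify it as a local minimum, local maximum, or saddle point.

The Hessian of L is constant: H = [[-8, 6], [6, -6]].
det(H) = (-8)·(-6) − 6² = 12.
det(H) > 0 and tr(H) = -14 < 0, so H is negative definite and the point is a local maximum.

local maximum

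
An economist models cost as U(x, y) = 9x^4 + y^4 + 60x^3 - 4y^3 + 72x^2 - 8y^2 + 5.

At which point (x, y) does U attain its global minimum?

(-4, 4)

U(x,y) separates as P(x) + Q(y) + 5, so its minimum is min P + min Q + 5.
P'(x) = 36x(x + 1)(x + 4) vanishes at x ∈ {-4, -1, 0}; Q'(y) = 4y(y - 4)(y + 1) vanishes at y ∈ {-1, 0, 4}.
Local minima of P (where P''>0): P(-4)=-384, P(0)=0. Local minima of Q: Q(-1)=-3, Q(4)=-128.
So the global minimum of U is P(-4) + Q(4) + 5 = -384 − 128 + 5 = -507, attained at (-4, 4).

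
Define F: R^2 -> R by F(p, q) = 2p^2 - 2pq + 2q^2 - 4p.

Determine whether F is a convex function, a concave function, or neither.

convex

F is quadratic, so its Hessian is the constant matrix H = [[4, -2], [-2, 4]].
det(H) = 12, tr(H) = 8.
det(H) > 0 and tr(H) > 0, so H is positive definite everywhere: convex.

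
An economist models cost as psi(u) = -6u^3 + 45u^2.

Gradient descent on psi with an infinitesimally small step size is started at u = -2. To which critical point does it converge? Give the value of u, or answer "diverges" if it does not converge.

0

psi'(u) = -18u(u - 5), so psi'(-2) = -252.
Gradient descent moves in the -psi' direction, i.e. u is increasing.
The nearest critical point in that direction is u = 0, where psi'' = 90 > 0 (a local minimum). The iterate converges there.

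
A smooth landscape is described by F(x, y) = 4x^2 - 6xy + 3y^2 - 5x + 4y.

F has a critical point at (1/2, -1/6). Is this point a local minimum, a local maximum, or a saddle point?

local minimum

The Hessian of F is constant: H = [[8, -6], [-6, 6]].
det(H) = 8·6 − (-6)² = 12.
det(H) > 0 and tr(H) = 14 > 0, so H is positive definite and the point is a local minimum.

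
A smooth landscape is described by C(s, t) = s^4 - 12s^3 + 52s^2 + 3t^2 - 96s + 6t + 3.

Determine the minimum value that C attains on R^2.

-64

C(s,t) separates as P(s) + Q(t) + 3, so its minimum is min P + min Q + 3.
P'(s) = 4(s - 4)(s - 3)(s - 2) vanishes at s ∈ {2, 3, 4}; Q'(t) = 6(t + 1) vanishes at t ∈ {-1}.
Local minima of P (where P''>0): P(2)=-64, P(4)=-64. Local minima of Q: Q(-1)=-3.
So the global minimum of C is P(2) + Q(-1) + 3 = -64 − 3 + 3 = -64, attained at (2, -1).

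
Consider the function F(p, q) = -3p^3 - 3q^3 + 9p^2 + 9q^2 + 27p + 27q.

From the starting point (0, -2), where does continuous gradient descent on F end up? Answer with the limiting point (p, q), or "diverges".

F is separable, so gradient descent decouples: p follows -∂F/∂p, q follows -∂F/∂q.
∂F/∂p = -9(p - 3)(p + 1); at p=0 this is 27, so p decreases.
∂F/∂q = -9(q - 3)(q + 1); at q=-2 this is -45, so q increases.
p converges to its nearest critical value -1 (a local min of the p-part); q converges to -1. The iterate converges to (-1, -1).

(-1, -1)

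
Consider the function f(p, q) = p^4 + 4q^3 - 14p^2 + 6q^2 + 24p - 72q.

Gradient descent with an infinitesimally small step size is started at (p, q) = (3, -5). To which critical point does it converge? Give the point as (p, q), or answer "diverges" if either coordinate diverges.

diverges

f is separable, so gradient descent decouples: p follows -∂f/∂p, q follows -∂f/∂q.
∂f/∂p = 4(p - 2)(p - 1)(p + 3); at p=3 this is 48, so p decreases.
∂f/∂q = 12(q - 2)(q + 3); at q=-5 this is 168, so q decreases.
The q-coordinate has no critical point in that direction and runs off to infinity.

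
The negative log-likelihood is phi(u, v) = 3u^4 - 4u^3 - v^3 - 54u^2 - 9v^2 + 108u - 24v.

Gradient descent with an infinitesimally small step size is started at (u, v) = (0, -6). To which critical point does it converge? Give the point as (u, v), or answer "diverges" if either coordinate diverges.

phi is separable, so gradient descent decouples: u follows -∂phi/∂u, v follows -∂phi/∂v.
∂phi/∂u = 12(u - 3)(u - 1)(u + 3); at u=0 this is 108, so u decreases.
∂phi/∂v = -3(v + 2)(v + 4); at v=-6 this is -24, so v increases.
u converges to its nearest critical value -3 (a local min of the u-part); v converges to -4. The iterate converges to (-3, -4).

(-3, -4)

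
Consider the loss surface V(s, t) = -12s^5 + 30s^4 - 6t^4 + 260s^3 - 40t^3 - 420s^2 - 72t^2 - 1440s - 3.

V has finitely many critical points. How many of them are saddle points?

6

V separates as a function of s plus a function of t, so ∇V=0 decouples.
∂V/∂s = -60(s - 4)(s - 2)(s + 1)(s + 3) = 0 at s ∈ {-3, -1, 2, 4}; ∂V/∂t = -24t(t + 2)(t + 3) = 0 at t ∈ {-3, -2, 0}.
The Hessian is diagonal: diag(V_ss, V_tt). Second derivatives: V_ss(-3)=4200, V_ss(-1)=-1800, V_ss(2)=1800, V_ss(4)=-4200; V_tt(-3)=-72, V_tt(-2)=48, V_tt(0)=-144.
Saddle points occur where the two diagonal entries have opposite signs: (-3, -3), (-3, 0), (-1, -2), (2, -3), (2, 0), (4, -2). Count: 6.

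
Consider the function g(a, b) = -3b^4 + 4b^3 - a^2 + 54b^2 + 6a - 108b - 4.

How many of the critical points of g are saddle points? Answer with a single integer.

1

g separates as a function of a plus a function of b, so ∇g=0 decouples.
∂g/∂a = -2(a - 3) = 0 at a ∈ {3}; ∂g/∂b = -12(b - 3)(b - 1)(b + 3) = 0 at b ∈ {-3, 1, 3}.
The Hessian is diagonal: diag(g_aa, g_bb). Second derivatives: g_aa(3)=-2; g_bb(-3)=-288, g_bb(1)=96, g_bb(3)=-144.
Saddle points occur where the two diagonal entries have opposite signs: (3, 1). Count: 1.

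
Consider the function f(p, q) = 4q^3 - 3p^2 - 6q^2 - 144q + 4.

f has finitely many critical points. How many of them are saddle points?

1

f separates as a function of p plus a function of q, so ∇f=0 decouples.
∂f/∂p = -6p = 0 at p ∈ {0}; ∂f/∂q = 12(q - 4)(q + 3) = 0 at q ∈ {-3, 4}.
The Hessian is diagonal: diag(f_pp, f_qq). Second derivatives: f_pp(0)=-6; f_qq(-3)=-84, f_qq(4)=84.
Saddle points occur where the two diagonal entries have opposite signs: (0, 4). Count: 1.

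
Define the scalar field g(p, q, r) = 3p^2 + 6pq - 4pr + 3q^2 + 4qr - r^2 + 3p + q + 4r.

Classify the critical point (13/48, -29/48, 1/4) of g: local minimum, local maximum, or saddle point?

The Hessian is constant: H = [[6, 6, -4], [6, 6, 4], [-4, 4, -2]].
Leading principal minors: Δ₁ = 6, Δ₂ = 0, Δ₃ = -384.
The minors fit neither the all-positive nor the alternating-sign pattern, so H is indefinite: a saddle point.

saddle point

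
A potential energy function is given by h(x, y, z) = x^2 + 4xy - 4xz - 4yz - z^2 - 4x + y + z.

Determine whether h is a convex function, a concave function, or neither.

neither

h is quadratic, so its Hessian is the constant matrix H = [[2, 4, -4], [4, 0, -4], [-4, -4, -2]].
Leading principal minors: 2, -16, 128.
Neither pattern holds ⇒ H is indefinite ⇒ neither convex nor concave.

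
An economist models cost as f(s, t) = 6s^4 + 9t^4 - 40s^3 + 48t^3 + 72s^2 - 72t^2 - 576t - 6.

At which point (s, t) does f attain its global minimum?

f(s,t) separates as P(s) + Q(t) − 6, so its minimum is min P + min Q − 6.
P'(s) = 24s(s - 3)(s - 2) vanishes at s ∈ {0, 2, 3}; Q'(t) = 36(t - 2)(t + 2)(t + 4) vanishes at t ∈ {-4, -2, 2}.
Local minima of P (where P''>0): P(0)=0, P(3)=54. Local minima of Q: Q(-4)=384, Q(2)=-912.
So the global minimum of f is P(0) + Q(2) − 6 = 0 − 912 − 6 = -918, attained at (0, 2).

(0, 2)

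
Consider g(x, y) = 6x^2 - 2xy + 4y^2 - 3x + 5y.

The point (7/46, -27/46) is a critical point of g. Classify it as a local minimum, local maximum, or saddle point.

The Hessian of g is constant: H = [[12, -2], [-2, 8]].
det(H) = 12·8 − (-2)² = 92.
det(H) > 0 and tr(H) = 20 > 0, so H is positive definite and the point is a local minimum.

local minimum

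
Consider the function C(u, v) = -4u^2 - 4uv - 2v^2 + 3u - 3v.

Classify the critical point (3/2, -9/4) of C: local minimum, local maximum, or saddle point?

local maximum

The Hessian of C is constant: H = [[-8, -4], [-4, -4]].
det(H) = (-8)·(-4) − (-4)² = 16.
det(H) > 0 and tr(H) = -12 < 0, so H is negative definite and the point is a local maximum.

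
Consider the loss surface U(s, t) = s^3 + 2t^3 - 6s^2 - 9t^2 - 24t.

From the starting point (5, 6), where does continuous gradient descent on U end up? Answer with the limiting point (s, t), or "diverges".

U is separable, so gradient descent decouples: s follows -∂U/∂s, t follows -∂U/∂t.
∂U/∂s = 3s(s - 4); at s=5 this is 15, so s decreases.
∂U/∂t = 6(t - 4)(t + 1); at t=6 this is 84, so t decreases.
s converges to its nearest critical value 4 (a local min of the s-part); t converges to 4. The iterate converges to (4, 4).

(4, 4)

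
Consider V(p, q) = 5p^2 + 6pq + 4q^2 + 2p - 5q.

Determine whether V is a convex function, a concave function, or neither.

convex

V is quadratic, so its Hessian is the constant matrix H = [[10, 6], [6, 8]].
det(H) = 44, tr(H) = 18.
det(H) > 0 and tr(H) > 0, so H is positive definite everywhere: convex.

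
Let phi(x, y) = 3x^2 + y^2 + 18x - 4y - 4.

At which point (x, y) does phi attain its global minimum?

(-3, 2)

phi(x,y) separates as P(x) + Q(y) − 4, so its minimum is min P + min Q − 4.
P'(x) = 6x + 18 vanishes at x ∈ {-3}; Q'(y) = 2y - 4 vanishes at y ∈ {2}.
Local minima of P (where P''>0): P(-3)=-27. Local minima of Q: Q(2)=-4.
So the global minimum of phi is P(-3) + Q(2) − 4 = -27 − 4 − 4 = -35, attained at (-3, 2).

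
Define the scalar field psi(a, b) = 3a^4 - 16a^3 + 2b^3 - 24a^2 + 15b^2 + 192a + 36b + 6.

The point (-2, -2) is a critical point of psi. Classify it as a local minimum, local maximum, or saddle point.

local minimum

The mixed partial ∂²psi/∂a∂b is 0, so the Hessian at any point is diag(psi_aa, psi_bb) = diag(12(3a^2 - 8a - 4), 6(2b + 5)).
At (-2, -2): H = diag(288, 6).
Both eigenvalues are positive, so H is positive definite: a local minimum.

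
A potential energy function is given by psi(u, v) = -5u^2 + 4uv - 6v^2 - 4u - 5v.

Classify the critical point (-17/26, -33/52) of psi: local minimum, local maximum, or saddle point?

local maximum

The Hessian of psi is constant: H = [[-10, 4], [4, -12]].
det(H) = (-10)·(-12) − 4² = 104.
det(H) > 0 and tr(H) = -22 < 0, so H is negative definite and the point is a local maximum.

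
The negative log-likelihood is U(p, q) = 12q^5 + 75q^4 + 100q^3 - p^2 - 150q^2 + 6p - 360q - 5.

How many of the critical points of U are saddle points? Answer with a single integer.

2

U separates as a function of p plus a function of q, so ∇U=0 decouples.
∂U/∂p = -2(p - 3) = 0 at p ∈ {3}; ∂U/∂q = 60(q - 1)(q + 1)(q + 2)(q + 3) = 0 at q ∈ {-3, -2, -1, 1}.
The Hessian is diagonal: diag(U_pp, U_qq). Second derivatives: U_pp(3)=-2; U_qq(-3)=-480, U_qq(-2)=180, U_qq(-1)=-240, U_qq(1)=1440.
Saddle points occur where the two diagonal entries have opposite signs: (3, -2), (3, 1). Count: 2.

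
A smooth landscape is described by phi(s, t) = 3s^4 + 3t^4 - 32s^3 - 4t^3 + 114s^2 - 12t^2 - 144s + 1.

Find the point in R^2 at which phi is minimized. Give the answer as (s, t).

(1, 2)

phi(s,t) separates as P(s) + Q(t) + 1, so its minimum is min P + min Q + 1.
P'(s) = 12(s - 4)(s - 3)(s - 1) vanishes at s ∈ {1, 3, 4}; Q'(t) = 12t(t - 2)(t + 1) vanishes at t ∈ {-1, 0, 2}.
Local minima of P (where P''>0): P(1)=-59, P(4)=-32. Local minima of Q: Q(-1)=-5, Q(2)=-32.
So the global minimum of phi is P(1) + Q(2) + 1 = -59 − 32 + 1 = -90, attained at (1, 2).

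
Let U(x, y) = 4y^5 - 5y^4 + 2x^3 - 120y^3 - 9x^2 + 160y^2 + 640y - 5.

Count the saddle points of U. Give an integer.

U separates as a function of x plus a function of y, so ∇U=0 decouples.
∂U/∂x = 6x(x - 3) = 0 at x ∈ {0, 3}; ∂U/∂y = 20(y - 4)(y - 2)(y + 1)(y + 4) = 0 at y ∈ {-4, -1, 2, 4}.
The Hessian is diagonal: diag(U_xx, U_yy). Second derivatives: U_xx(0)=-18, U_xx(3)=18; U_yy(-4)=-2880, U_yy(-1)=900, U_yy(2)=-720, U_yy(4)=1600.
Saddle points occur where the two diagonal entries have opposite signs: (0, -1), (0, 4), (3, -4), (3, 2). Count: 4.

4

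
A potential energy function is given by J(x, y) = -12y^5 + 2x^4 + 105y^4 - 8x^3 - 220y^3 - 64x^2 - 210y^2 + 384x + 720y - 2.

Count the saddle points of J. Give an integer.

J separates as a function of x plus a function of y, so ∇J=0 decouples.
∂J/∂x = 8(x - 4)(x - 3)(x + 4) = 0 at x ∈ {-4, 3, 4}; ∂J/∂y = -60(y - 4)(y - 3)(y - 1)(y + 1) = 0 at y ∈ {-1, 1, 3, 4}.
The Hessian is diagonal: diag(J_xx, J_yy). Second derivatives: J_xx(-4)=448, J_xx(3)=-56, J_xx(4)=64; J_yy(-1)=2400, J_yy(1)=-720, J_yy(3)=480, J_yy(4)=-900.
Saddle points occur where the two diagonal entries have opposite signs: (-4, 1), (-4, 4), (3, -1), (3, 3), (4, 1), (4, 4). Count: 6.

6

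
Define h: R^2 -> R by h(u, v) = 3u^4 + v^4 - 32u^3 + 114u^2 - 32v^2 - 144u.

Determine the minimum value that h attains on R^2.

h(u,v) separates as P(u) + Q(v), so its minimum is min P + min Q.
P'(u) = 12(u - 4)(u - 3)(u - 1) vanishes at u ∈ {1, 3, 4}; Q'(v) = 4v(v - 4)(v + 4) vanishes at v ∈ {-4, 0, 4}.
Local minima of P (where P''>0): P(1)=-59, P(4)=-32. Local minima of Q: Q(-4)=-256, Q(4)=-256.
So the global minimum of h is P(1) + Q(-4) = -59 − 256 = -315, attained at (1, -4).

-315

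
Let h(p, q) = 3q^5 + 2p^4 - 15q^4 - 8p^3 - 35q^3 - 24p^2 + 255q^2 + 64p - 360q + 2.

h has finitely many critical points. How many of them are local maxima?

h separates as a function of p plus a function of q, so ∇h=0 decouples.
∂h/∂p = 8(p - 4)(p - 1)(p + 2) = 0 at p ∈ {-2, 1, 4}; ∂h/∂q = 15(q - 4)(q - 2)(q - 1)(q + 3) = 0 at q ∈ {-3, 1, 2, 4}.
The Hessian is diagonal: diag(h_pp, h_qq). Second derivatives: h_pp(-2)=144, h_pp(1)=-72, h_pp(4)=144; h_qq(-3)=-2100, h_qq(1)=180, h_qq(2)=-150, h_qq(4)=630.
Local maxima occur where both diagonal entries negative: (1, -3), (1, 2). Count: 2.

2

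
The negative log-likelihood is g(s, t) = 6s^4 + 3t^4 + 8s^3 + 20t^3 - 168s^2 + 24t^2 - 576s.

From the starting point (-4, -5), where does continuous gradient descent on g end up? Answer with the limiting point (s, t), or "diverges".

(-3, -4)

g is separable, so gradient descent decouples: s follows -∂g/∂s, t follows -∂g/∂t.
∂g/∂s = 24(s - 4)(s + 2)(s + 3); at s=-4 this is -384, so s increases.
∂g/∂t = 12t(t + 1)(t + 4); at t=-5 this is -240, so t increases.
s converges to its nearest critical value -3 (a local min of the s-part); t converges to -4. The iterate converges to (-3, -4).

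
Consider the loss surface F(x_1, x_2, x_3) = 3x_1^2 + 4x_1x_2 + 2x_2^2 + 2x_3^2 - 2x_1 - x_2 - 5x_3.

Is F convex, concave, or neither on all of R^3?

F is quadratic, so its Hessian is the constant matrix H = [[6, 4, 0], [4, 4, 0], [0, 0, 4]].
Leading principal minors: 6, 8, 32.
All positive ⇒ H ≻ 0 ⇒ convex.

convex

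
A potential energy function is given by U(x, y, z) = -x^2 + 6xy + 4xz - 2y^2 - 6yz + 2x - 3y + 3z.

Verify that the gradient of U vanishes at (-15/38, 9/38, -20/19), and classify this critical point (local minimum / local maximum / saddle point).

∇U = (-2x + 6y + 4z + 2, 6x - 4y - 6z - 3, 4x - 6y + 3); substituting (-15/38, 9/38, -20/19) gives ∇U = (0, 0, 0), so (-15/38, 9/38, -20/19) is indeed a critical point.
The Hessian is constant: H = [[-2, 6, 4], [6, -4, -6], [4, -6, 0]].
Leading principal minors: Δ₁ = -2, Δ₂ = -28, Δ₃ = -152.
The minors fit neither the all-positive nor the alternating-sign pattern, so H is indefinite: a saddle point.

saddle point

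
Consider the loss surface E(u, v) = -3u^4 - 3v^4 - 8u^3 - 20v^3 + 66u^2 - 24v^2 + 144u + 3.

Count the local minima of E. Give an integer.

E separates as a function of u plus a function of v, so ∇E=0 decouples.
∂E/∂u = -12(u - 3)(u + 1)(u + 4) = 0 at u ∈ {-4, -1, 3}; ∂E/∂v = -12v(v + 1)(v + 4) = 0 at v ∈ {-4, -1, 0}.
The Hessian is diagonal: diag(E_uu, E_vv). Second derivatives: E_uu(-4)=-252, E_uu(-1)=144, E_uu(3)=-336; E_vv(-4)=-144, E_vv(-1)=36, E_vv(0)=-48.
Local minima occur where both diagonal entries positive: (-1, -1). Count: 1.

1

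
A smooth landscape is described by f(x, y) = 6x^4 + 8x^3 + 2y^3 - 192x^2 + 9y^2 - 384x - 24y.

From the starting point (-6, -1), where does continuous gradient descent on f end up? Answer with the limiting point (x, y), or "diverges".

(-4, 1)

f is separable, so gradient descent decouples: x follows -∂f/∂x, y follows -∂f/∂y.
∂f/∂x = 24(x - 4)(x + 1)(x + 4); at x=-6 this is -2400, so x increases.
∂f/∂y = 6(y - 1)(y + 4); at y=-1 this is -36, so y increases.
x converges to its nearest critical value -4 (a local min of the x-part); y converges to 1. The iterate converges to (-4, 1).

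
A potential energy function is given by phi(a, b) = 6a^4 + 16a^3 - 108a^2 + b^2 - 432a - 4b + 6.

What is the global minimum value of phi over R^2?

-1348

phi(a,b) separates as P(a) + Q(b) + 6, so its minimum is min P + min Q + 6.
P'(a) = 24(a - 3)(a + 2)(a + 3) vanishes at a ∈ {-3, -2, 3}; Q'(b) = 2b - 4 vanishes at b ∈ {2}.
Local minima of P (where P''>0): P(-3)=378, P(3)=-1350. Local minima of Q: Q(2)=-4.
So the global minimum of phi is P(3) + Q(2) + 6 = -1350 − 4 + 6 = -1348, attained at (3, 2).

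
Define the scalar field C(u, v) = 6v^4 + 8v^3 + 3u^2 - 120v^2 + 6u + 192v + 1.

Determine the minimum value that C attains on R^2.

-1666

C(u,v) separates as P(u) + Q(v) + 1, so its minimum is min P + min Q + 1.
P'(u) = 6u + 6 vanishes at u ∈ {-1}; Q'(v) = 24(v - 2)(v - 1)(v + 4) vanishes at v ∈ {-4, 1, 2}.
Local minima of P (where P''>0): P(-1)=-3. Local minima of Q: Q(-4)=-1664, Q(2)=64.
So the global minimum of C is P(-1) + Q(-4) + 1 = -3 − 1664 + 1 = -1666, attained at (-1, -4).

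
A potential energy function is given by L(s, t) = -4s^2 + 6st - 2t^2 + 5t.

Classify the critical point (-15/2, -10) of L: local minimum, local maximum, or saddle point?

saddle point

The Hessian of L is constant: H = [[-8, 6], [6, -4]].
det(H) = (-8)·(-4) − 6² = -4.
Since det(H) < 0, H is indefinite and the critical point is a saddle point.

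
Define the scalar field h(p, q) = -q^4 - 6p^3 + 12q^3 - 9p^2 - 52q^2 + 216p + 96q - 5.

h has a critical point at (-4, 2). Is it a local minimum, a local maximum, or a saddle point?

saddle point

The mixed partial ∂²h/∂p∂q is 0, so the Hessian at any point is diag(h_pp, h_qq) = diag(-18(2p + 1), 4(-3q^2 + 18q - 26)).
At (-4, 2): H = diag(126, -8).
The eigenvalues have opposite signs, so H is indefinite: a saddle point.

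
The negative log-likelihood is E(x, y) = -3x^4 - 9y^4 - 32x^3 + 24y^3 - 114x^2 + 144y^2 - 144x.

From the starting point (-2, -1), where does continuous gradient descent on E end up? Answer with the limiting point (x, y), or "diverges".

(-3, 0)

E is separable, so gradient descent decouples: x follows -∂E/∂x, y follows -∂E/∂y.
∂E/∂x = -12(x + 1)(x + 3)(x + 4); at x=-2 this is 24, so x decreases.
∂E/∂y = -36y(y - 4)(y + 2); at y=-1 this is -180, so y increases.
x converges to its nearest critical value -3 (a local min of the x-part); y converges to 0. The iterate converges to (-3, 0).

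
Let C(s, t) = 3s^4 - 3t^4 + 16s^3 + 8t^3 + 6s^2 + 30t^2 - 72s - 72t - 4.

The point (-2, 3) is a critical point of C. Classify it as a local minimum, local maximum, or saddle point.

The mixed partial ∂²C/∂s∂t is 0, so the Hessian at any point is diag(C_ss, C_tt) = diag(12(3s^2 + 8s + 1), 12(-3t^2 + 4t + 5)).
At (-2, 3): H = diag(-36, -120).
Both eigenvalues are negative, so H is negative definite: a local maximum.

local maximum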